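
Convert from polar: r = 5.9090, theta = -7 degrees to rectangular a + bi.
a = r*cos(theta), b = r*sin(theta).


a = 5.9090*cos(-7°) = 5.9090*0.99255 = 5.8650
b = 5.9090*sin(-7°) = 5.9090*(-0.12187) = -0.7201

5.8650 - 0.7201i


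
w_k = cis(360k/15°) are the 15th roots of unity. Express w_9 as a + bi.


Angle = 360*9/15 = 216°
a = cos(216°) = -0.8090
b = sin(216°) = -0.5878

-0.8090 - 0.5878i


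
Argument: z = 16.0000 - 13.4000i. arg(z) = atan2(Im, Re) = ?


Re = 16, Im = -13.4
arg = atan2(-13.4, 16) = -39.9462 degrees

arg(z) = -39.9462 degrees


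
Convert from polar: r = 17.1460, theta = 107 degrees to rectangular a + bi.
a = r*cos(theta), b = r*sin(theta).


a = 17.1460*cos(107°) = 17.1460*(-0.29237) = -5.0130
b = 17.1460*sin(107°) = 17.1460*0.956305 = 16.3968

-5.0130 + 16.3968i


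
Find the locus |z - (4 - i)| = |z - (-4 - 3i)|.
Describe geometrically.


Equal distances means the locus is the perpendicular bisector of z1 and z2.
Midpoint = ((4+(-4))/2, (-1+(-3))/2) = (0, -2.0000)

Perpendicular bisector through (0, -2.0000)


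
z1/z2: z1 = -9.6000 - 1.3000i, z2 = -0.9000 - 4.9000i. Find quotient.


Conjugate of z2 = -0.9000 + 4.9000i
Numerator: (-9.6000 - 1.3000i)(-0.9000 + 4.9000i) = 15.0100 - 45.8700i
Denominator: (-0.9)^2 + (-4.9)^2 = 24.82
Result = (15.0100 - 45.8700i)/24.82

0.6048 - 1.8481i


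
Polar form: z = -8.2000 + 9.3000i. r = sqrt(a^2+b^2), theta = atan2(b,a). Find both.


r = sqrt(67.24+86.49) = sqrt(153.73) = 12.3988
theta = atan2(9.3, -8.2) = 131.4033 degrees

r = 12.3988, theta = 131.4033 degrees


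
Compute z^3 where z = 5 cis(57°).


r^3 = 5^3 = 125
n*theta = 3*57° = 171° = 171° (mod 360)
a = 125*cos(171°) = -123.4610
b = 125*sin(171°) = 19.5543

125 cis(171°) = -123.4610 + 19.5543i


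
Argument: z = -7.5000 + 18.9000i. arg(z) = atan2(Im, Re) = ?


Re = -7.5, Im = 18.9
arg = atan2(18.9, -7.5) = 111.6444 degrees

arg(z) = 111.6444 degrees


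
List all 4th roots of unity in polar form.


The 4th roots of unity are cis(360k/4°) for k=0..3
Angle step = 360/4 = 90°
Primitive root: cis(90°)
Primitive root = 0 + 1.0000i

4 roots at angles: 0°, 90°, 180°, 270°


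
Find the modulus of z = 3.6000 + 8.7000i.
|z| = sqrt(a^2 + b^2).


|z| = sqrt(3.6^2 + 8.7^2) = sqrt(12.96 + 75.69) = sqrt(88.65) = 9.4154

|z| = 9.4154


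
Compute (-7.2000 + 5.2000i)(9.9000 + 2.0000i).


Real = -7.2*9.9 - 5.2*2 = -71.28 - 10.4 = -81.68
Imag = -7.2*2 + 9.9*5.2 = -14.4 + 51.48 = 37.08

-81.6800 + 37.0800i


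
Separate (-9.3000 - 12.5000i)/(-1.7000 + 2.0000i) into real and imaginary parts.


Multiply by conjugate: (-9.3000 - 12.5000i)(-1.7000 - 2.0000i) / ((-1.7)^2 + 2^2)
Numerator real = -9.3*(-1.7) - (12.5)*2 = -9.19
Numerator imag = -12.5*(-1.7) - (-9.3)*2 = 39.85
Denominator = 6.89
Re(z) = -9.19/6.89 = -1.3338
Im(z) = 39.85/6.89 = 5.7837

Re(z) = -1.3338, Im(z) = 5.7837


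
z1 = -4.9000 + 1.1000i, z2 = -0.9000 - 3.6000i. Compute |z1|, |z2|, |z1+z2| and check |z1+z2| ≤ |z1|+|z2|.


|z1| = sqrt((-4.9)^2 + 1.1^2) = sqrt(25.22) = 5.0220
|z2| = sqrt((-0.9)^2 + (-3.6)^2) = sqrt(13.77) = 3.7108
z1+z2 = -5.8000 - 2.5000i
|z1+z2| = sqrt(39.89) = 6.3159
|z1|+|z2| = 5.0220 + 3.7108 = 8.7328

|z1+z2| = 6.3159 ≤ |z1|+|z2| = 8.7328 (verified)


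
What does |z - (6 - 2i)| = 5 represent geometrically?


|z - z0| = r is a circle with center z0 and radius r.
Center = (6, -2), radius = 5

Circle with center (6, -2) and radius 5


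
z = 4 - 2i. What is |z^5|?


|z| = sqrt(16+4) = sqrt(20) = 4.4721
|z^5| = |z|^5 = (sqrt(20))^5 = 20^2 * sqrt(20) = 400*sqrt(20)

|z^5| = 400*sqrt(20) ≈ 1788.8544


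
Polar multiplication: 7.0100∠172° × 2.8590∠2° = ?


r = 7.0100 * 2.8590 = 20.0416
theta = 172° + 2° = 174° = 174° (mod 360)

20.0416 cis(174°)


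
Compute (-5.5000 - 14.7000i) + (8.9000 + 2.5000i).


Real: -5.5 + 8.9 = 3.4
Imag: -14.7 + 2.5 = -12.2

3.4000 - 12.2000i


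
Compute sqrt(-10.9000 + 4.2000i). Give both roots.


|z| = sqrt(118.81+17.64) = 11.6812
sqrt((|z|+a)/2) = sqrt((11.6812+(-10.9))/2) = sqrt(0.3906) = 0.6250
sqrt((|z|-a)/2) = sqrt((11.6812-(-10.9))/2) = sqrt(11.2906) = 3.3601

±(0.6250 + 3.3601i) i.e. 0.6250 + 3.3601i and -0.6250 - 3.3601i


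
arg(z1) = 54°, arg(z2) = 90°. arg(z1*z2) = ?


arg(z1*z2) = 54° + 90° = 144°
Normalized to (-180°, 180°]: 144°

144°


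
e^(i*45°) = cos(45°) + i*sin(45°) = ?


cos(45°) = 0.7071
sin(45°) = 0.7071

e^(i*45°) = 0.7071 + 0.7071i


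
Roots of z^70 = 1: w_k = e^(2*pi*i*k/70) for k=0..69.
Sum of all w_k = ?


The sum of all 70th roots of unity is 0.
Geometric series: (1 - w^70)/(1 - w) = (1-1)/(1-w) = 0 since w^70 = 1, w ≠ 1.
Alternatively: coefficient of z^69 in z^70 - 1 is 0.

0


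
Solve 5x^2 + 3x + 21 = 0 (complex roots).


disc = 3^2 - 4*5*21 = 9 - 420 = -411
sqrt(|disc|) = sqrt(411) = 20.2731
Real part = -3/(2*5) = -0.3000
Imag part = 20.2731/(2*5) = 2.0273

-0.3000 ± 2.0273i


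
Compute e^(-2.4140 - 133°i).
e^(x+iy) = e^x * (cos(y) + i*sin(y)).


e^-2.4140 = 0.08946
cos(-133°) = -0.682
sin(-133°) = -0.7314
Real = 0.08946*(-0.682) = -0.0610
Imag = 0.08946*(-0.7314) = -0.0654

-0.0610 - 0.0654i


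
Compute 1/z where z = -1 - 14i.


|z|^2 = 1+196 = 197
1/z = (-1 + 14i)/197

1/z = -0.0051 + 0.0711i


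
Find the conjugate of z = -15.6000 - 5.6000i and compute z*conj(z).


z_bar = -15.6000 + 5.6000i
z*z_bar = (-15.6)^2 + (-5.6)^2 = 243.36 + 31.36 = 274.72

z_bar = -15.6000 + 5.6000i, z*z_bar = 274.72


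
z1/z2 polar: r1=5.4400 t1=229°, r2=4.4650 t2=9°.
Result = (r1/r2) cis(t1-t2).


r = 5.4400 / 4.4650 = 1.2184
theta = 229° - 9° = 220° = 220° (mod 360)

1.2184 cis(220°)


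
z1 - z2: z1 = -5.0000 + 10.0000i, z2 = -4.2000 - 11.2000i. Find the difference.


Real: -5 + 4.2 = -0.8
Imag: 10 + 11.2 = 21.2

-0.8000 + 21.2000i


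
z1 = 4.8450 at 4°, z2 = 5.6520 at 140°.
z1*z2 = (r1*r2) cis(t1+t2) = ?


r = 4.8450 * 5.6520 = 27.3839
theta = 4° + 140° = 144° = 144° (mod 360)

27.3839 cis(144°)


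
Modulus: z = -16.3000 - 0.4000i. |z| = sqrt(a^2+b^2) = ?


|z| = sqrt((-16.3)^2 + (-0.4)^2) = sqrt(265.69 + 0.16) = sqrt(265.85) = 16.3049

|z| = 16.3049


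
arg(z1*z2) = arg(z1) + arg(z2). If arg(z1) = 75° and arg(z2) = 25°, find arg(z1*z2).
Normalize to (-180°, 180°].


arg(z1*z2) = 75° + 25° = 100°
Normalized to (-180°, 180°]: 100°

100°


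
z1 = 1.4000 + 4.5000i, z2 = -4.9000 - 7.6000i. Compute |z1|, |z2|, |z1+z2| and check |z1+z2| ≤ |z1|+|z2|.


|z1| = sqrt(1.4^2 + 4.5^2) = sqrt(22.21) = 4.7127
|z2| = sqrt((-4.9)^2 + (-7.6)^2) = sqrt(81.77) = 9.0427
z1+z2 = -3.5000 - 3.1000i
|z1+z2| = sqrt(21.86) = 4.6755
|z1|+|z2| = 4.7127 + 9.0427 = 13.7554

|z1+z2| = 4.6755 ≤ |z1|+|z2| = 13.7554 (verified)


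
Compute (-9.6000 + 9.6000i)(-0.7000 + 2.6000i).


Real = -9.6*(-0.7) - 9.6*2.6 = 6.72 - 24.96 = -18.24
Imag = -9.6*2.6 - (0.7)*9.6 = -24.96 - (6.72) = -31.68

-18.2400 - 31.6800i


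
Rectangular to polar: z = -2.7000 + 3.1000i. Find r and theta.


r = sqrt(7.29+9.61) = sqrt(16.9) = 4.1110
theta = atan2(3.1, -2.7) = 131.0548 degrees

r = 4.1110, theta = 131.0548 degrees


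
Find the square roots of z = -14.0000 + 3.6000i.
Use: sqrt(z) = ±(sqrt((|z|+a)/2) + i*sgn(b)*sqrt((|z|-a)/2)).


|z| = sqrt(196+12.96) = 14.4554
sqrt((|z|+a)/2) = sqrt((14.4554+(-14))/2) = sqrt(0.2277) = 0.4772
sqrt((|z|-a)/2) = sqrt((14.4554-(-14))/2) = sqrt(14.2277) = 3.7720

±(0.4772 + 3.7720i) i.e. 0.4772 + 3.7720i and -0.4772 - 3.7720i


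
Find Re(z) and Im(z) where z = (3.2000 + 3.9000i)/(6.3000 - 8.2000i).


Multiply by conjugate: (3.2000 + 3.9000i)(6.3000 + 8.2000i) / (6.3^2 + (-8.2)^2)
Numerator real = 3.2*6.3 + 3.9*(-8.2) = -11.82
Numerator imag = 3.9*6.3 - 3.2*(-8.2) = 50.81
Denominator = 106.93
Re(z) = -11.82/106.93 = -0.1105
Im(z) = 50.81/106.93 = 0.4752

Re(z) = -0.1105, Im(z) = 0.4752


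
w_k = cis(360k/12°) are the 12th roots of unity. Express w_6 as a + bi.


Angle = 360*6/12 = 180°
a = cos(180°) = -1.0000
b = sin(180°) = 0

-1.0000 + 0i


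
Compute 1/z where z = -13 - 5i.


|z|^2 = 169+25 = 194
1/z = (-13 + 5i)/194

1/z = -0.0670 + 0.0258i


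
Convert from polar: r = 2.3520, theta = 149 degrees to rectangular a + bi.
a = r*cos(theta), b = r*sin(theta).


a = 2.3520*cos(149°) = 2.3520*(-0.8572) = -2.0161
b = 2.3520*sin(149°) = 2.3520*0.51504 = 1.2114

-2.0161 + 1.2114i


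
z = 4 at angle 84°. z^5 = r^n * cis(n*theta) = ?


r^5 = 4^5 = 1024
n*theta = 5*84° = 420° = 60° (mod 360)
a = 1024*cos(60°) = 512.0000
b = 1024*sin(60°) = 886.8100

1024 cis(60°) = 512.0000 + 886.8100i


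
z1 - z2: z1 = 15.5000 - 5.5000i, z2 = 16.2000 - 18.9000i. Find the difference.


Real: 15.5 - 16.2 = -0.7
Imag: -5.5 + 18.9 = 13.4

-0.7000 + 13.4000i


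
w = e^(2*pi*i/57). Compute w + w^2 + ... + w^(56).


With w = e^(2*pi*i/57), all 57 of the 57th roots of unity w^0 = 1, w, ..., w^(56) sum to 0: 1 + w + ... + w^(56) = (1 - w^57)/(1 - w) = 0 since w^57 = 1, w ≠ 1.
Removing the root 1: w + w^2 + ... + w^(56) = 0 - 1 = -1

Sum = -1


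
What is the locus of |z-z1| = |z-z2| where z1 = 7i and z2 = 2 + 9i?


Equal distances means the locus is the perpendicular bisector of z1 and z2.
Midpoint = ((0+2)/2, (7+9)/2) = (1.0000, 8.0000)

Perpendicular bisector through (1.0000, 8.0000)


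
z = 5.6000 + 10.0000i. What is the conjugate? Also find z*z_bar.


z_bar = 5.6000 - 10.0000i
z*z_bar = 5.6^2 + 10^2 = 31.36 + 100 = 131.36

z_bar = 5.6000 - 10.0000i, z*z_bar = 131.36


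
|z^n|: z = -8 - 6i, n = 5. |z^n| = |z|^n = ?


|z| = sqrt(64+36) = sqrt(100) = 10
|z^5| = |z|^5 = 10^5 = 100000

|z^5| = 100000


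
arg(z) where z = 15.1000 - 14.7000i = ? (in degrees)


Re = 15.1, Im = -14.7
arg = atan2(-14.7, 15.1) = -44.2310 degrees

arg(z) = -44.2310 degrees


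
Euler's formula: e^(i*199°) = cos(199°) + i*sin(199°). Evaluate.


cos(199°) = -0.9455
sin(199°) = -0.3256

e^(i*199°) = -0.9455 - 0.3256i


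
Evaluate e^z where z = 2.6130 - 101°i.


e^2.6130 = 13.6399
cos(-101°) = -0.19081
sin(-101°) = -0.98163
Real = 13.6399*(-0.19081) = -2.6026
Imag = 13.6399*(-0.98163) = -13.3893

-2.6026 - 13.3893i


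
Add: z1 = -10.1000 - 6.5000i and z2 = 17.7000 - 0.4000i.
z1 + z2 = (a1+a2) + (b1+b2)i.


Real: -10.1 + 17.7 = 7.6
Imag: -6.5 - 0.4 = -6.9

7.6000 - 6.9000i


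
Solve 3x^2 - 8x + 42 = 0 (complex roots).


disc = (-8)^2 - 4*3*42 = 64 - 504 = -440
sqrt(|disc|) = sqrt(440) = 20.9762
Real part = 8/(2*3) = 1.3333
Imag part = 20.9762/(2*3) = 3.4960

1.3333 ± 3.4960i


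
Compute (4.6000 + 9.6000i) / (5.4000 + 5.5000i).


Conjugate of z2 = 5.4000 - 5.5000i
Numerator: (4.6000 + 9.6000i)(5.4000 - 5.5000i) = 77.6400 + 26.5400i
Denominator: 5.4^2 + 5.5^2 = 59.41
Result = (77.6400 + 26.5400i)/59.41

1.3069 + 0.4467i


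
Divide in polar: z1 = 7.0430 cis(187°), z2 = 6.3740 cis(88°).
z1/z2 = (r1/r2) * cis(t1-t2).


r = 7.0430 / 6.3740 = 1.1050
theta = 187° - 88° = 99° = 99° (mod 360)

1.1050 cis(99°)


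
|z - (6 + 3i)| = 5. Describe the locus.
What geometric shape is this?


|z - z0| = r is a circle with center z0 and radius r.
Center = (6, 3), radius = 5

Circle with center (6, 3) and radius 5


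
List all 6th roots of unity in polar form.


The 6th roots of unity are cis(360k/6°) for k=0..5
Angle step = 360/6 = 60°
Primitive root: cis(60°)
Primitive root = 0.5000 + 0.8660i

6 roots at angles: 0°, 60°, 120°, 180°, 240°, 300°


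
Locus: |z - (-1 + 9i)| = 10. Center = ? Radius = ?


|z - z0| = r is a circle with center z0 and radius r.
Center = (-1, 9), radius = 10

Circle with center (-1, 9) and radius 10


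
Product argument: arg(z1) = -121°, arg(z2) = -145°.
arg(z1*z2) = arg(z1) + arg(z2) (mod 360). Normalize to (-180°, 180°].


arg(z1*z2) = -121° - 145° = -266°
Normalized to (-180°, 180°]: 94°

94°


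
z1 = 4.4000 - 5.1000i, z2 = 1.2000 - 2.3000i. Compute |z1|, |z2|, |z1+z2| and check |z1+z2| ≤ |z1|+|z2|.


|z1| = sqrt(4.4^2 + (-5.1)^2) = sqrt(45.37) = 6.7357
|z2| = sqrt(1.2^2 + (-2.3)^2) = sqrt(6.73) = 2.5942
z1+z2 = 5.6000 - 7.4000i
|z1+z2| = sqrt(86.12) = 9.2801
|z1|+|z2| = 6.7357 + 2.5942 = 9.3299

|z1+z2| = 9.2801 ≤ |z1|+|z2| = 9.3299 (verified)


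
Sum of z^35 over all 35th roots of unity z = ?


The roots are w_k = w^k with w = e^(2*pi*i/35), and (w^k)^35 = (w^35)^k.
So S = 1 + u + u^2 + ... + u^(34) with u = w^35.
35 = 1*35 + 0, so 35 is a multiple of 35 and u = (w^35)^1 = 1.
Every one of the 35 terms equals 1: S = 35

S = 35


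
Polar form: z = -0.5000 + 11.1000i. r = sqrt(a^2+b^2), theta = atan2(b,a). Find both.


r = sqrt(0.25+123.21) = sqrt(123.46) = 11.1113
theta = atan2(11.1, -0.5) = 92.5791 degrees

r = 11.1113, theta = 92.5791 degrees


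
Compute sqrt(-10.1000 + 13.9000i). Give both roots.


|z| = sqrt(102.01+193.21) = 17.1820
sqrt((|z|+a)/2) = sqrt((17.1820+(-10.1))/2) = sqrt(3.5410) = 1.8818
sqrt((|z|-a)/2) = sqrt((17.1820-(-10.1))/2) = sqrt(13.6410) = 3.6934

±(1.8818 + 3.6934i) i.e. 1.8818 + 3.6934i and -1.8818 - 3.6934i


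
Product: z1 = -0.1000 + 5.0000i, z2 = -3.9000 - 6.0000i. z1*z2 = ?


Real = -0.1*(-3.9) - 5*(-6) = 0.39 - (-30) = 30.39
Imag = -0.1*(-6) - (3.9)*5 = 0.6 - (19.5) = -18.9

30.3900 - 18.9000i


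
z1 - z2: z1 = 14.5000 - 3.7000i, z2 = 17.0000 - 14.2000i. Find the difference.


Real: 14.5 - 17 = -2.5
Imag: -3.7 + 14.2 = 10.5

-2.5000 + 10.5000i


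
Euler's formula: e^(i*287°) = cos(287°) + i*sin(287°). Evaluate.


cos(287°) = 0.2924
sin(287°) = -0.9563

e^(i*287°) = 0.2924 - 0.9563i


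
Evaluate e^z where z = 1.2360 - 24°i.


e^1.2360 = 3.4418
cos(-24°) = 0.91355
sin(-24°) = -0.40674
Real = 3.4418*0.91355 = 3.1443
Imag = 3.4418*(-0.40674) = -1.3999

3.1443 - 1.3999i


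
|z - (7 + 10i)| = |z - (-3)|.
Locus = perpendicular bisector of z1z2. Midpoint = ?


Equal distances means the locus is the perpendicular bisector of z1 and z2.
Midpoint = ((7+(-3))/2, (10+0)/2) = (2.0000, 5.0000)

Perpendicular bisector through (2.0000, 5.0000)


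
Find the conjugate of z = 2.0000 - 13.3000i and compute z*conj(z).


z_bar = 2.0000 + 13.3000i
z*z_bar = 2^2 + (-13.3)^2 = 4 + 176.89 = 180.89

z_bar = 2.0000 + 13.3000i, z*z_bar = 180.89


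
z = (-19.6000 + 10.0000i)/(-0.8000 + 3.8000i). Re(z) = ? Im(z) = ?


Multiply by conjugate: (-19.6000 + 10.0000i)(-0.8000 - 3.8000i) / ((-0.8)^2 + 3.8^2)
Numerator real = -19.6*(-0.8) + 10*3.8 = 53.68
Numerator imag = 10*(-0.8) - (-19.6)*3.8 = 66.48
Denominator = 15.08
Re(z) = 53.68/15.08 = 3.5597
Im(z) = 66.48/15.08 = 4.4085

Re(z) = 3.5597, Im(z) = 4.4085


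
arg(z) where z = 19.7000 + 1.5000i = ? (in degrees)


Re = 19.7, Im = 1.5
arg = atan2(1.5, 19.7) = 4.3542 degrees

arg(z) = 4.3542 degrees


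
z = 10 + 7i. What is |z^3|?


|z| = sqrt(100+49) = sqrt(149) = 12.2066
|z^3| = |z|^3 = (sqrt(149))^3 = 149*sqrt(149)

|z^3| = 149*sqrt(149) ≈ 1818.7768


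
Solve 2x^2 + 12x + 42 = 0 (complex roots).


disc = 12^2 - 4*2*42 = 144 - 336 = -192
sqrt(|disc|) = sqrt(192) = 13.8564
Real part = -12/(2*2) = -3.0000
Imag part = 13.8564/(2*2) = 3.4641

-3.0000 ± 3.4641i


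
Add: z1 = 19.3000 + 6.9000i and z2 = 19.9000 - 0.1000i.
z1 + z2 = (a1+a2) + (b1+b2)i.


Real: 19.3 + 19.9 = 39.2
Imag: 6.9 - 0.1 = 6.8

39.2000 + 6.8000i


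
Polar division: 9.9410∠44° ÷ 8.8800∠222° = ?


r = 9.9410 / 8.8800 = 1.1195
theta = 44° - 222° = -178° = 182° (mod 360)

1.1195 cis(182°)


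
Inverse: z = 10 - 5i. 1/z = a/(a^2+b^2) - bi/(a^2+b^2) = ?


|z|^2 = 100+25 = 125
1/z = (10 + 5i)/125

1/z = 0.0800 + 0.0400i


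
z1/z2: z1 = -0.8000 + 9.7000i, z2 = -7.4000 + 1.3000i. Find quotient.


Conjugate of z2 = -7.4000 - 1.3000i
Numerator: (-0.8000 + 9.7000i)(-7.4000 - 1.3000i) = 18.5300 - 70.7400i
Denominator: (-7.4)^2 + 1.3^2 = 56.45
Result = (18.5300 - 70.7400i)/56.45

0.3283 - 1.2531i


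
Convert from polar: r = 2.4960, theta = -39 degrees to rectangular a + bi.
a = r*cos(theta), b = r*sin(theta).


a = 2.4960*cos(-39°) = 2.4960*0.77715 = 1.9398
b = 2.4960*sin(-39°) = 2.4960*(-0.62932) = -1.5708

1.9398 - 1.5708i


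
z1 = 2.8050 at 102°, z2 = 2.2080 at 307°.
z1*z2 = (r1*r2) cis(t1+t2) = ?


r = 2.8050 * 2.2080 = 6.1934
theta = 102° + 307° = 409° = 49° (mod 360)

6.1934 cis(49°)


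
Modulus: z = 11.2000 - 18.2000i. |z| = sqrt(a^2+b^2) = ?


|z| = sqrt(11.2^2 + (-18.2)^2) = sqrt(125.44 + 331.24) = sqrt(456.68) = 21.3701

|z| = 21.3701


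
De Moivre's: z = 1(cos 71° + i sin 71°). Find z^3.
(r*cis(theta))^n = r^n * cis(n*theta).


r^3 = 1^3 = 1
n*theta = 3*71° = 213° = 213° (mod 360)
a = 1*cos(213°) = -0.8387
b = 1*sin(213°) = -0.5446

1 cis(213°) = -0.8387 - 0.5446i


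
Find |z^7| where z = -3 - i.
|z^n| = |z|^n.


|z| = sqrt(9+1) = sqrt(10) = 3.1623
|z^7| = |z|^7 = (sqrt(10))^7 = 10^3 * sqrt(10) = 1000*sqrt(10)

|z^7| = 1000*sqrt(10) ≈ 3162.2777


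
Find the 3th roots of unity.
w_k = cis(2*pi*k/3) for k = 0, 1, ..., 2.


The 3th roots of unity are cis(360k/3°) for k=0..2
Angle step = 360/3 = 120°
Primitive root: cis(120°)
Primitive root = -0.5000 + 0.8660i

3 roots at angles: 0°, 120°, 240°


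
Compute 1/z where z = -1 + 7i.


|z|^2 = 1+49 = 50
1/z = (-1 - 7i)/50

1/z = -0.0200 - 0.1400i


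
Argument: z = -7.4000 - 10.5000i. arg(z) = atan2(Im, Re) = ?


Re = -7.4, Im = -10.5
arg = atan2(-10.5, -7.4) = -125.1747 degrees

arg(z) = -125.1747 degrees


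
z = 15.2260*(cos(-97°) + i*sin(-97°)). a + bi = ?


a = 15.2260*cos(-97°) = 15.2260*(-0.12187) = -1.8556
b = 15.2260*sin(-97°) = 15.2260*(-0.992546) = -15.1125

-1.8556 - 15.1125i


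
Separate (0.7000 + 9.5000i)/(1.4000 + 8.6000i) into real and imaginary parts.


Multiply by conjugate: (0.7000 + 9.5000i)(1.4000 - 8.6000i) / (1.4^2 + 8.6^2)
Numerator real = 0.7*1.4 + 9.5*8.6 = 82.68
Numerator imag = 9.5*1.4 - 0.7*8.6 = 7.28
Denominator = 75.92
Re(z) = 82.68/75.92 = 1.0890
Im(z) = 7.28/75.92 = 0.0959

Re(z) = 1.0890, Im(z) = 0.0959


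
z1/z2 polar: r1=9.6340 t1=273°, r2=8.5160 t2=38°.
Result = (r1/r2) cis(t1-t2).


r = 9.6340 / 8.5160 = 1.1313
theta = 273° - 38° = 235° = 235° (mod 360)

1.1313 cis(235°)


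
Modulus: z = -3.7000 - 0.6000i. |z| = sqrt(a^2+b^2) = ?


|z| = sqrt((-3.7)^2 + (-0.6)^2) = sqrt(13.69 + 0.36) = sqrt(14.05) = 3.7483

|z| = 3.7483


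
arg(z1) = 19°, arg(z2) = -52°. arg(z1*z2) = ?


arg(z1*z2) = 19° - 52° = -33°
Normalized to (-180°, 180°]: -33°

-33°


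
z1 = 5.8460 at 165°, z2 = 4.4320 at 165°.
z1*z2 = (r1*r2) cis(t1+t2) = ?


r = 5.8460 * 4.4320 = 25.9095
theta = 165° + 165° = 330° = 330° (mod 360)

25.9095 cis(330°)


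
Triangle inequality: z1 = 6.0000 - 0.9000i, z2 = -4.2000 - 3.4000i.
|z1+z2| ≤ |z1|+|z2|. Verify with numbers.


|z1| = sqrt(6^2 + (-0.9)^2) = sqrt(36.81) = 6.0671
|z2| = sqrt((-4.2)^2 + (-3.4)^2) = sqrt(29.2) = 5.4037
z1+z2 = 1.8000 - 4.3000i
|z1+z2| = sqrt(21.73) = 4.6615
|z1|+|z2| = 6.0671 + 5.4037 = 11.4708

|z1+z2| = 4.6615 ≤ |z1|+|z2| = 11.4708 (verified)


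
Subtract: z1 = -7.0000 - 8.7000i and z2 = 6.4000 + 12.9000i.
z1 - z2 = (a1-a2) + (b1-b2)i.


Real: -7 - 6.4 = -13.4
Imag: -8.7 - 12.9 = -21.6

-13.4000 - 21.6000i


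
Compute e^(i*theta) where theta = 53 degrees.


cos(53°) = 0.6018
sin(53°) = 0.7986

e^(i*53°) = 0.6018 + 0.7986i


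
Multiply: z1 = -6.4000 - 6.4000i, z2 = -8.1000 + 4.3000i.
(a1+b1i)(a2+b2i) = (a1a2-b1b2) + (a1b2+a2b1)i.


Real = -6.4*(-8.1) - (-6.4)*4.3 = 51.84 - (-27.52) = 79.36
Imag = -6.4*4.3 - (8.1)*(-6.4) = -27.52 + 51.84 = 24.32

79.3600 + 24.3200i


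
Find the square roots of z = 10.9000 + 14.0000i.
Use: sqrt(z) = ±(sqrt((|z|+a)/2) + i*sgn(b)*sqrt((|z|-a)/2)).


|z| = sqrt(118.81+196) = 17.7429
sqrt((|z|+a)/2) = sqrt((17.7429+10.9)/2) = sqrt(14.3214) = 3.7844
sqrt((|z|-a)/2) = sqrt((17.7429-10.9)/2) = sqrt(3.4214) = 1.8497

±(3.7844 + 1.8497i) i.e. 3.7844 + 1.8497i and -3.7844 - 1.8497i


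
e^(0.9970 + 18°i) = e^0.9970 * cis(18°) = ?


e^0.9970 = 2.7101
cos(18°) = 0.95106
sin(18°) = 0.30902
Real = 2.7101*0.95106 = 2.5775
Imag = 2.7101*0.30902 = 0.8375

2.5775 + 0.8375i


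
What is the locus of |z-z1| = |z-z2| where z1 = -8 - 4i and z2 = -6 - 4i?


Equal distances means the locus is the perpendicular bisector of z1 and z2.
Midpoint = ((-8+(-6))/2, (-4+(-4))/2) = (-7.0000, -4.0000)

Perpendicular bisector through (-7.0000, -4.0000)


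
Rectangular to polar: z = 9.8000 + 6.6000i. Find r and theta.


r = sqrt(96.04+43.56) = sqrt(139.6) = 11.8152
theta = atan2(6.6, 9.8) = 33.9591 degrees

r = 11.8152, theta = 33.9591 degrees


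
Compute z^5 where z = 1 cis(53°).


r^5 = 1^5 = 1
n*theta = 5*53° = 265° = 265° (mod 360)
a = 1*cos(265°) = -0.0872
b = 1*sin(265°) = -0.9962

1 cis(265°) = -0.0872 - 0.9962i


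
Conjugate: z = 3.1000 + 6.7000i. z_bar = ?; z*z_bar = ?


z_bar = 3.1000 - 6.7000i
z*z_bar = 3.1^2 + 6.7^2 = 9.61 + 44.89 = 54.5

z_bar = 3.1000 - 6.7000i, z*z_bar = 54.5


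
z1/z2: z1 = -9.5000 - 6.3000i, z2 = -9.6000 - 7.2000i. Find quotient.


Conjugate of z2 = -9.6000 + 7.2000i
Numerator: (-9.5000 - 6.3000i)(-9.6000 + 7.2000i) = 136.5600 - 7.9200i
Denominator: (-9.6)^2 + (-7.2)^2 = 144
Result = (136.5600 - 7.9200i)/144

0.9483 - 0.0550i


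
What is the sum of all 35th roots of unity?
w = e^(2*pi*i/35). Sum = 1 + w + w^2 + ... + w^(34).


The sum of all 35th roots of unity is 0.
Geometric series: (1 - w^35)/(1 - w) = (1-1)/(1-w) = 0 since w^35 = 1, w ≠ 1.
Alternatively: coefficient of z^34 in z^35 - 1 is 0.

0


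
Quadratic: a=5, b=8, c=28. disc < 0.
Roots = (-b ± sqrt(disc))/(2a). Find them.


disc = 8^2 - 4*5*28 = 64 - 560 = -496
sqrt(|disc|) = sqrt(496) = 22.2711
Real part = -8/(2*5) = -0.8000
Imag part = 22.2711/(2*5) = 2.2271

-0.8000 ± 2.2271i


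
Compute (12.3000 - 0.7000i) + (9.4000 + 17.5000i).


Real: 12.3 + 9.4 = 21.7
Imag: -0.7 + 17.5 = 16.8

21.7000 + 16.8000i


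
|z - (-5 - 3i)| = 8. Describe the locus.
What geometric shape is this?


|z - z0| = r is a circle with center z0 and radius r.
Center = (-5, -3), radius = 8

Circle with center (-5, -3) and radius 8


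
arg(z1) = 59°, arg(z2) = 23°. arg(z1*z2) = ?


arg(z1*z2) = 59° + 23° = 82°
Normalized to (-180°, 180°]: 82°

82°


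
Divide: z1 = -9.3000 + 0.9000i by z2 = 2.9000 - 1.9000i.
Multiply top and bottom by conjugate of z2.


Conjugate of z2 = 2.9000 + 1.9000i
Numerator: (-9.3000 + 0.9000i)(2.9000 + 1.9000i) = -28.6800 - 15.0600i
Denominator: 2.9^2 + (-1.9)^2 = 12.02
Result = (-28.6800 - 15.0600i)/12.02

-2.3860 - 1.2529i


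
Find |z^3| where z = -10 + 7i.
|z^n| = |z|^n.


|z| = sqrt(100+49) = sqrt(149) = 12.2066
|z^3| = |z|^3 = (sqrt(149))^3 = 149*sqrt(149)

|z^3| = 149*sqrt(149) ≈ 1818.7768


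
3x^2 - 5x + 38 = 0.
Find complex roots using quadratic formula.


disc = (-5)^2 - 4*3*38 = 25 - 456 = -431
sqrt(|disc|) = sqrt(431) = 20.7605
Real part = 5/(2*3) = 0.8333
Imag part = 20.7605/(2*3) = 3.4601

0.8333 ± 3.4601i


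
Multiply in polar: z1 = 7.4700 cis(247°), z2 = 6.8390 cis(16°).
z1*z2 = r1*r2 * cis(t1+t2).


r = 7.4700 * 6.8390 = 51.0873
theta = 247° + 16° = 263° = 263° (mod 360)

51.0873 cis(263°)


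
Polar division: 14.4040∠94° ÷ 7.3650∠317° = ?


r = 14.4040 / 7.3650 = 1.9557
theta = 94° - 317° = -223° = 137° (mod 360)

1.9557 cis(137°)


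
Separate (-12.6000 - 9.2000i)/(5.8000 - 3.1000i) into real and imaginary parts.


Multiply by conjugate: (-12.6000 - 9.2000i)(5.8000 + 3.1000i) / (5.8^2 + (-3.1)^2)
Numerator real = -12.6*5.8 - (9.2)*(-3.1) = -44.56
Numerator imag = -9.2*5.8 - (-12.6)*(-3.1) = -92.42
Denominator = 43.25
Re(z) = -44.56/43.25 = -1.0303
Im(z) = -92.42/43.25 = -2.1369

Re(z) = -1.0303, Im(z) = -2.1369


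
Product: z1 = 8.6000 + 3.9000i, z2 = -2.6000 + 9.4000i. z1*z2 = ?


Real = 8.6*(-2.6) - 3.9*9.4 = -22.36 - 36.66 = -59.02
Imag = 8.6*9.4 - (2.6)*3.9 = 80.84 - (10.14) = 70.7

-59.0200 + 70.7000i


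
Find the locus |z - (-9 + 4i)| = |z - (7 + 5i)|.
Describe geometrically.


Equal distances means the locus is the perpendicular bisector of z1 and z2.
Midpoint = ((-9+7)/2, (4+5)/2) = (-1.0000, 4.5000)

Perpendicular bisector through (-1.0000, 4.5000)


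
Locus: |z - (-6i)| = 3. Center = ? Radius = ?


|z - z0| = r is a circle with center z0 and radius r.
Center = (0, -6), radius = 3

Circle with center (0, -6) and radius 3


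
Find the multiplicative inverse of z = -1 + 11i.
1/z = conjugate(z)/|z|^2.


|z|^2 = 1+121 = 122
1/z = (-1 - 11i)/122

1/z = -0.0082 - 0.0902i


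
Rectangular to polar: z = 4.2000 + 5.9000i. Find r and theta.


r = sqrt(17.64+34.81) = sqrt(52.45) = 7.2422
theta = atan2(5.9, 4.2) = 54.5543 degrees

r = 7.2422, theta = 54.5543 degrees


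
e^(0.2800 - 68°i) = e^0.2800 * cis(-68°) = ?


e^0.2800 = 1.32313
cos(-68°) = 0.37461
sin(-68°) = -0.9272
Real = 1.32313*0.37461 = 0.4957
Imag = 1.32313*(-0.9272) = -1.2268

0.4957 - 1.2268i


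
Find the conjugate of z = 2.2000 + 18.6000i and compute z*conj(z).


z_bar = 2.2000 - 18.6000i
z*z_bar = 2.2^2 + 18.6^2 = 4.84 + 345.96 = 350.8

z_bar = 2.2000 - 18.6000i, z*z_bar = 350.8


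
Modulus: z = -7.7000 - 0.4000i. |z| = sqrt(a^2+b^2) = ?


|z| = sqrt((-7.7)^2 + (-0.4)^2) = sqrt(59.29 + 0.16) = sqrt(59.45) = 7.7104

|z| = 7.7104


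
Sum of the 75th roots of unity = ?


The sum of all 75th roots of unity is 0.
Geometric series: (1 - w^75)/(1 - w) = (1-1)/(1-w) = 0 since w^75 = 1, w ≠ 1.
Alternatively: coefficient of z^74 in z^75 - 1 is 0.

0


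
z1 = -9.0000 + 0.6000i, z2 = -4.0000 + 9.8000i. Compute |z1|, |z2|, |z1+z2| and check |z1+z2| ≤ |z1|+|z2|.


|z1| = sqrt((-9)^2 + 0.6^2) = sqrt(81.36) = 9.0200
|z2| = sqrt((-4)^2 + 9.8^2) = sqrt(112.04) = 10.5849
z1+z2 = -13.0000 + 10.4000i
|z1+z2| = sqrt(277.16) = 16.6481
|z1|+|z2| = 9.0200 + 10.5849 = 19.6049

|z1+z2| = 16.6481 ≤ |z1|+|z2| = 19.6049 (verified)


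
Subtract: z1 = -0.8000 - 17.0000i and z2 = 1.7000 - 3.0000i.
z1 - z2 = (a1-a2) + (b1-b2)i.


Real: -0.8 - 1.7 = -2.5
Imag: -17 + 3 = -14

-2.5000 - 14.0000i


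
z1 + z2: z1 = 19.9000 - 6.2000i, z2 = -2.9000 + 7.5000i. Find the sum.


Real: 19.9 - 2.9 = 17
Imag: -6.2 + 7.5 = 1.3

17.0000 + 1.3000i


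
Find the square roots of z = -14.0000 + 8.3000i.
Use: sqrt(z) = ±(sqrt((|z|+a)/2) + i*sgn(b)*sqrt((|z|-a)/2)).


|z| = sqrt(196+68.89) = 16.2754
sqrt((|z|+a)/2) = sqrt((16.2754+(-14))/2) = sqrt(1.1377) = 1.0666
sqrt((|z|-a)/2) = sqrt((16.2754-(-14))/2) = sqrt(15.1377) = 3.8907

±(1.0666 + 3.8907i) i.e. 1.0666 + 3.8907i and -1.0666 - 3.8907i


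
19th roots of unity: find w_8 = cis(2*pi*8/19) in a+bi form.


Angle = 360*8/19 = 151.5789°
a = cos(151.5789°) = -0.8795
b = sin(151.5789°) = 0.4759

-0.8795 + 0.4759i


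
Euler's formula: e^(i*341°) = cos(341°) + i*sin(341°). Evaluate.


cos(341°) = 0.9455
sin(341°) = -0.3256

e^(i*341°) = 0.9455 - 0.3256i


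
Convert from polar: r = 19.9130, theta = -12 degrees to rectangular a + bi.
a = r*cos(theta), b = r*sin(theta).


a = 19.9130*cos(-12°) = 19.9130*0.97815 = 19.4779
b = 19.9130*sin(-12°) = 19.9130*(-0.20791) = -4.1401

19.4779 - 4.1401i


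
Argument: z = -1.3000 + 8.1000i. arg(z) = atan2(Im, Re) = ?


Re = -1.3, Im = 8.1
arg = atan2(8.1, -1.3) = 99.1179 degrees

arg(z) = 99.1179 degrees


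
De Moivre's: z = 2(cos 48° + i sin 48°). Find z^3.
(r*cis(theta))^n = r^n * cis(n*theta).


r^3 = 2^3 = 8
n*theta = 3*48° = 144° = 144° (mod 360)
a = 8*cos(144°) = -6.4721
b = 8*sin(144°) = 4.7023

8 cis(144°) = -6.4721 + 4.7023i


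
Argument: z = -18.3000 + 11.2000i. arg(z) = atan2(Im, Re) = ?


Re = -18.3, Im = 11.2
arg = atan2(11.2, -18.3) = 148.5325 degrees

arg(z) = 148.5325 degrees


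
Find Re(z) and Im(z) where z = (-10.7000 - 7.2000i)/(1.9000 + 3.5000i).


Multiply by conjugate: (-10.7000 - 7.2000i)(1.9000 - 3.5000i) / (1.9^2 + 3.5^2)
Numerator real = -10.7*1.9 - (7.2)*3.5 = -45.53
Numerator imag = -7.2*1.9 - (-10.7)*3.5 = 23.77
Denominator = 15.86
Re(z) = -45.53/15.86 = -2.8707
Im(z) = 23.77/15.86 = 1.4987

Re(z) = -2.8707, Im(z) = 1.4987


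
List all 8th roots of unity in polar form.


The 8th roots of unity are cis(360k/8°) for k=0..7
Angle step = 360/8 = 45°
Primitive root: cis(45°)
Primitive root = 0.7071 + 0.7071i

8 roots at angles: 0°, 45°, 90°, 135°, 180°, 225°, 270°, 315°


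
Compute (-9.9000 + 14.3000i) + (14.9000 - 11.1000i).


Real: -9.9 + 14.9 = 5
Imag: 14.3 - 11.1 = 3.2

5.0000 + 3.2000i


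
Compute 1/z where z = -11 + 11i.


|z|^2 = 121+121 = 242
1/z = (-11 - 11i)/242

1/z = -0.0455 - 0.0455i


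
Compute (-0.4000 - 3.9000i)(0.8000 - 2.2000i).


Real = -0.4*0.8 - (-3.9)*(-2.2) = -0.32 - 8.58 = -8.9
Imag = -0.4*(-2.2) + 0.8*(-3.9) = 0.88 - (3.12) = -2.24

-8.9000 - 2.2400i


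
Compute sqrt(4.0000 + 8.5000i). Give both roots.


|z| = sqrt(16+72.25) = 9.3941
sqrt((|z|+a)/2) = sqrt((9.3941+4)/2) = sqrt(6.6971) = 2.5879
sqrt((|z|-a)/2) = sqrt((9.3941-4)/2) = sqrt(2.6971) = 1.6423

±(2.5879 + 1.6423i) i.e. 2.5879 + 1.6423i and -2.5879 - 1.6423i


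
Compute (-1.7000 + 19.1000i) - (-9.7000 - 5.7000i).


Real: -1.7 + 9.7 = 8
Imag: 19.1 + 5.7 = 24.8

8.0000 + 24.8000i


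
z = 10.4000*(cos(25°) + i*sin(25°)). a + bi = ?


a = 10.4000*cos(25°) = 10.4000*0.90631 = 9.4256
b = 10.4000*sin(25°) = 10.4000*0.42262 = 4.3952

9.4256 + 4.3952i


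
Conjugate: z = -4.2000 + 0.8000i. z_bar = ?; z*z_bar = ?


z_bar = -4.2000 - 0.8000i
z*z_bar = (-4.2)^2 + 0.8^2 = 17.64 + 0.64 = 18.28

z_bar = -4.2000 - 0.8000i, z*z_bar = 18.28


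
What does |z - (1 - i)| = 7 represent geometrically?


|z - z0| = r is a circle with center z0 and radius r.
Center = (1, -1), radius = 7

Circle with center (1, -1) and radius 7


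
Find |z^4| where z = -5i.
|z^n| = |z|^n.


|z| = sqrt(0+25) = sqrt(25) = 5
|z^4| = |z|^4 = 5^4 = 625

|z^4| = 625


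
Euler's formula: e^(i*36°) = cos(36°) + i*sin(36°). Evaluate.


cos(36°) = 0.8090
sin(36°) = 0.5878

e^(i*36°) = 0.8090 + 0.5878i


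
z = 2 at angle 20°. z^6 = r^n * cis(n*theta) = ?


r^6 = 2^6 = 64
n*theta = 6*20° = 120° = 120° (mod 360)
a = 64*cos(120°) = -32.0000
b = 64*sin(120°) = 55.4256

64 cis(120°) = -32.0000 + 55.4256i


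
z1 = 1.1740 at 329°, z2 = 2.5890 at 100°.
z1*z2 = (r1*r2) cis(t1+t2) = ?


r = 1.1740 * 2.5890 = 3.0395
theta = 329° + 100° = 429° = 69° (mod 360)

3.0395 cis(69°)


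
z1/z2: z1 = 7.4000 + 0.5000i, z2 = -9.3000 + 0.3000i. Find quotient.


Conjugate of z2 = -9.3000 - 0.3000i
Numerator: (7.4000 + 0.5000i)(-9.3000 - 0.3000i) = -68.6700 - 6.8700i
Denominator: (-9.3)^2 + 0.3^2 = 86.58
Result = (-68.6700 - 6.8700i)/86.58

-0.7931 - 0.0793i


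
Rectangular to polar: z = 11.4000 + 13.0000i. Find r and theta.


r = sqrt(129.96+169) = sqrt(298.96) = 17.2905
theta = atan2(13, 11.4) = 48.7517 degrees

r = 17.2905, theta = 48.7517 degrees


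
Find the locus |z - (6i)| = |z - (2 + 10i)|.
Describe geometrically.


Equal distances means the locus is the perpendicular bisector of z1 and z2.
Midpoint = ((0+2)/2, (6+10)/2) = (1.0000, 8.0000)

Perpendicular bisector through (1.0000, 8.0000)


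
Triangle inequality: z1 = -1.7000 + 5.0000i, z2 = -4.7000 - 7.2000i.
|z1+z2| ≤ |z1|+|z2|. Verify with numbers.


|z1| = sqrt((-1.7)^2 + 5^2) = sqrt(27.89) = 5.2811
|z2| = sqrt((-4.7)^2 + (-7.2)^2) = sqrt(73.93) = 8.5983
z1+z2 = -6.4000 - 2.2000i
|z1+z2| = sqrt(45.8) = 6.7676
|z1|+|z2| = 5.2811 + 8.5983 = 13.8794

|z1+z2| = 6.7676 ≤ |z1|+|z2| = 13.8794 (verified)


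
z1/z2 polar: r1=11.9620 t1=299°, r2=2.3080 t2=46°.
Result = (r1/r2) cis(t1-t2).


r = 11.9620 / 2.3080 = 5.1828
theta = 299° - 46° = 253° = 253° (mod 360)

5.1828 cis(253°)


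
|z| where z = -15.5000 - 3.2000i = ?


|z| = sqrt((-15.5)^2 + (-3.2)^2) = sqrt(240.25 + 10.24) = sqrt(250.49) = 15.8269

|z| = 15.8269


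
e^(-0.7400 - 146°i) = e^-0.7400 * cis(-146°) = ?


e^-0.7400 = 0.4771
cos(-146°) = -0.829
sin(-146°) = -0.5592
Real = 0.4771*(-0.829) = -0.3955
Imag = 0.4771*(-0.5592) = -0.2668

-0.3955 - 0.2668i


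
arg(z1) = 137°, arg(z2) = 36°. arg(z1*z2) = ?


arg(z1*z2) = 137° + 36° = 173°
Normalized to (-180°, 180°]: 173°

173°


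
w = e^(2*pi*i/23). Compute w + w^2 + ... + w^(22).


With w = e^(2*pi*i/23), all 23 of the 23th roots of unity w^0 = 1, w, ..., w^(22) sum to 0: 1 + w + ... + w^(22) = (1 - w^23)/(1 - w) = 0 since w^23 = 1, w ≠ 1.
Removing the root 1: w + w^2 + ... + w^(22) = 0 - 1 = -1

Sum = -1


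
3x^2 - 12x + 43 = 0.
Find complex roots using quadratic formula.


disc = (-12)^2 - 4*3*43 = 144 - 516 = -372
sqrt(|disc|) = sqrt(372) = 19.2873
Real part = 12/(2*3) = 2.0000
Imag part = 19.2873/(2*3) = 3.2146

2.0000 ± 3.2146i


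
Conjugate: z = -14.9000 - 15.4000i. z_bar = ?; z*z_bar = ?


z_bar = -14.9000 + 15.4000i
z*z_bar = (-14.9)^2 + (-15.4)^2 = 222.01 + 237.16 = 459.17

z_bar = -14.9000 + 15.4000i, z*z_bar = 459.17


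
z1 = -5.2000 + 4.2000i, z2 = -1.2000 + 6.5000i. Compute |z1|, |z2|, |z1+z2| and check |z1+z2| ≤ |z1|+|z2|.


|z1| = sqrt((-5.2)^2 + 4.2^2) = sqrt(44.68) = 6.6843
|z2| = sqrt((-1.2)^2 + 6.5^2) = sqrt(43.69) = 6.6098
z1+z2 = -6.4000 + 10.7000i
|z1+z2| = sqrt(155.45) = 12.4680
|z1|+|z2| = 6.6843 + 6.6098 = 13.2941

|z1+z2| = 12.4680 ≤ |z1|+|z2| = 13.2941 (verified)


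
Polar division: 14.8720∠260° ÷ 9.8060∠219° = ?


r = 14.8720 / 9.8060 = 1.5166
theta = 260° - 219° = 41° = 41° (mod 360)

1.5166 cis(41°)


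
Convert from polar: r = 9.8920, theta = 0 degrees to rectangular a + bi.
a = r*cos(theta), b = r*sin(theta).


a = 9.8920*cos(0°) = 9.8920*1 = 9.8920
b = 9.8920*sin(0°) = 9.8920*0 = 0

9.8920 + 0i


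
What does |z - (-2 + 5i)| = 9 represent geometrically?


|z - z0| = r is a circle with center z0 and radius r.
Center = (-2, 5), radius = 9

Circle with center (-2, 5) and radius 9


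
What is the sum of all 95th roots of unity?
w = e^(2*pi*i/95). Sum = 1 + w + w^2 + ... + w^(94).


The sum of all 95th roots of unity is 0.
Geometric series: (1 - w^95)/(1 - w) = (1-1)/(1-w) = 0 since w^95 = 1, w ≠ 1.
Alternatively: coefficient of z^94 in z^95 - 1 is 0.

0


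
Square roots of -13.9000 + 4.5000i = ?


|z| = sqrt(193.21+20.25) = 14.6103
sqrt((|z|+a)/2) = sqrt((14.6103+(-13.9))/2) = sqrt(0.3551) = 0.5959
sqrt((|z|-a)/2) = sqrt((14.6103-(-13.9))/2) = sqrt(14.2551) = 3.7756

±(0.5959 + 3.7756i) i.e. 0.5959 + 3.7756i and -0.5959 - 3.7756i


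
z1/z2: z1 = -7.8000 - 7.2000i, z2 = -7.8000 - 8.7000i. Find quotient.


Conjugate of z2 = -7.8000 + 8.7000i
Numerator: (-7.8000 - 7.2000i)(-7.8000 + 8.7000i) = 123.4800 - 11.7000i
Denominator: (-7.8)^2 + (-8.7)^2 = 136.53
Result = (123.4800 - 11.7000i)/136.53

0.9044 - 0.0857i


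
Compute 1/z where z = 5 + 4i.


|z|^2 = 25+16 = 41
1/z = (5 - 4i)/41

1/z = 0.1220 - 0.0976i


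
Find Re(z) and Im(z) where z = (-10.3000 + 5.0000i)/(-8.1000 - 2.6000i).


Multiply by conjugate: (-10.3000 + 5.0000i)(-8.1000 + 2.6000i) / ((-8.1)^2 + (-2.6)^2)
Numerator real = -10.3*(-8.1) + 5*(-2.6) = 70.43
Numerator imag = 5*(-8.1) - (-10.3)*(-2.6) = -67.28
Denominator = 72.37
Re(z) = 70.43/72.37 = 0.9732
Im(z) = -67.28/72.37 = -0.9297

Re(z) = 0.9732, Im(z) = -0.9297


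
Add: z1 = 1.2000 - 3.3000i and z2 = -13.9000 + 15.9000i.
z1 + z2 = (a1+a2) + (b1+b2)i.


Real: 1.2 - 13.9 = -12.7
Imag: -3.3 + 15.9 = 12.6

-12.7000 + 12.6000i


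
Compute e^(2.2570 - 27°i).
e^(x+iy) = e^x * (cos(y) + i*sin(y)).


e^2.2570 = 9.5544
cos(-27°) = 0.891
sin(-27°) = -0.45399
Real = 9.5544*0.891 = 8.5130
Imag = 9.5544*(-0.45399) = -4.3376

8.5130 - 4.3376i


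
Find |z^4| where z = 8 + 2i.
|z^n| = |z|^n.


|z| = sqrt(64+4) = sqrt(68) = 8.2462
|z^4| = |z|^4 = (sqrt(68))^4 = 68^2 = 4624

|z^4| = 4624


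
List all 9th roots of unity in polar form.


The 9th roots of unity are cis(360k/9°) for k=0..8
Angle step = 360/9 = 40°
Primitive root: cis(40°)
Primitive root = 0.7660 + 0.6428i

9 roots at angles: 0°, 40°, 80°, 120°, 160°, 200°, 240°, 280°, 320°


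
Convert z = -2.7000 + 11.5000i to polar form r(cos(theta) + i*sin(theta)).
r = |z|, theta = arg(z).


r = sqrt(7.29+132.25) = sqrt(139.54) = 11.8127
theta = atan2(11.5, -2.7) = 103.2127 degrees

r = 11.8127, theta = 103.2127 degrees


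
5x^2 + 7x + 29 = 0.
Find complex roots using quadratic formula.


disc = 7^2 - 4*5*29 = 49 - 580 = -531
sqrt(|disc|) = sqrt(531) = 23.0434
Real part = -7/(2*5) = -0.7000
Imag part = 23.0434/(2*5) = 2.3043

-0.7000 ± 2.3043i


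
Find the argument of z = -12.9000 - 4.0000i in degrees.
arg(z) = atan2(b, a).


Re = -12.9, Im = -4
arg = atan2(-4, -12.9) = -162.7725 degrees

arg(z) = -162.7725 degrees


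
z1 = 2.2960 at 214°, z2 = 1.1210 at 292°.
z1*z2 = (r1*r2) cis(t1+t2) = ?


r = 2.2960 * 1.1210 = 2.5738
theta = 214° + 292° = 506° = 146° (mod 360)

2.5738 cis(146°)


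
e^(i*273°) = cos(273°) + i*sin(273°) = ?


cos(273°) = 0.0523
sin(273°) = -0.9986

e^(i*273°) = 0.0523 - 0.9986i


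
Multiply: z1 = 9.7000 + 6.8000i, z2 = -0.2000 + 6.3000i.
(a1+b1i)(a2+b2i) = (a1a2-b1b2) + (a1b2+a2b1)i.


Real = 9.7*(-0.2) - 6.8*6.3 = -1.94 - 42.84 = -44.78
Imag = 9.7*6.3 - (0.2)*6.8 = 61.11 - (1.36) = 59.75

-44.7800 + 59.7500i


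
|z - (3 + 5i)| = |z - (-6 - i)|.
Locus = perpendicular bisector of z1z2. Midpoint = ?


Equal distances means the locus is the perpendicular bisector of z1 and z2.
Midpoint = ((3+(-6))/2, (5+(-1))/2) = (-1.5000, 2.0000)

Perpendicular bisector through (-1.5000, 2.0000)


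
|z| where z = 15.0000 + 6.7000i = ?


|z| = sqrt(15^2 + 6.7^2) = sqrt(225 + 44.89) = sqrt(269.89) = 16.4283

|z| = 16.4283


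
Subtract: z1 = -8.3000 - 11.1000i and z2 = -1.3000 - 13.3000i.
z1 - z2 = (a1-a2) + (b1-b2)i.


Real: -8.3 + 1.3 = -7
Imag: -11.1 + 13.3 = 2.2

-7.0000 + 2.2000i


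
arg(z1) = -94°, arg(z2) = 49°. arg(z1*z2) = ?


arg(z1*z2) = -94° + 49° = -45°
Normalized to (-180°, 180°]: -45°

-45°


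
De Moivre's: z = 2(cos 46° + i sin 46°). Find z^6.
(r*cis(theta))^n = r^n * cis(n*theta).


r^6 = 2^6 = 64
n*theta = 6*46° = 276° = 276° (mod 360)
a = 64*cos(276°) = 6.6898
b = 64*sin(276°) = -63.6494

64 cis(276°) = 6.6898 - 63.6494i


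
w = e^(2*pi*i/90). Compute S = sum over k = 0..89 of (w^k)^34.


The roots are w_k = w^k with w = e^(2*pi*i/90), and (w^k)^34 = (w^34)^k.
So S = 1 + u + u^2 + ... + u^(89) with u = w^34.
34 = 0*90 + 34, so 34 is not a multiple of 90: u = w^34 ≠ 1 (w is a primitive 90th root), while u^90 = (w^90)^34 = 1.
Geometric series: S = (1 - u^90)/(1 - u) = (1 - 1)/(1 - u) = 0

S = 0


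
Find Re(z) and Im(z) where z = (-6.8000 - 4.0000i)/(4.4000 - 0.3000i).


Multiply by conjugate: (-6.8000 - 4.0000i)(4.4000 + 0.3000i) / (4.4^2 + (-0.3)^2)
Numerator real = -6.8*4.4 - (4)*(-0.3) = -28.72
Numerator imag = -4*4.4 - (-6.8)*(-0.3) = -19.64
Denominator = 19.45
Re(z) = -28.72/19.45 = -1.4766
Im(z) = -19.64/19.45 = -1.0098

Re(z) = -1.4766, Im(z) = -1.0098


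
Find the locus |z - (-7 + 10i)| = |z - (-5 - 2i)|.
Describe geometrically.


Equal distances means the locus is the perpendicular bisector of z1 and z2.
Midpoint = ((-7+(-5))/2, (10+(-2))/2) = (-6.0000, 4.0000)

Perpendicular bisector through (-6.0000, 4.0000)


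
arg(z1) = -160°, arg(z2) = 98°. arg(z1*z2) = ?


arg(z1*z2) = -160° + 98° = -62°
Normalized to (-180°, 180°]: -62°

-62°
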